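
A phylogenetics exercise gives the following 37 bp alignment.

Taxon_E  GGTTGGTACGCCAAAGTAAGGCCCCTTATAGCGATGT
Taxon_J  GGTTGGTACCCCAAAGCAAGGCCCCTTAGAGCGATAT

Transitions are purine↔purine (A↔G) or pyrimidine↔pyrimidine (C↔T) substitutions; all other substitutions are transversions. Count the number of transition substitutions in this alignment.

2

Mismatches occur at site 10 (G→C, transversion), site 17 (T→C, transition), site 29 (T→G, transversion), site 36 (G→A, transition).
Of the 4 differences, 2 transitions and 2 transversions, so the answer is 2.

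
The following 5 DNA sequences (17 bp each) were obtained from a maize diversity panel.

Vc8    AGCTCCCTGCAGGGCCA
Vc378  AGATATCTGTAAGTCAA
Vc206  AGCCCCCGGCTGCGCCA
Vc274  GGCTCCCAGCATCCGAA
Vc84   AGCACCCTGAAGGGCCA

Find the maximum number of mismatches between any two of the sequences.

Pairwise Hamming distances:
  Vc8 vs Vc378: 7
  Vc8 vs Vc206: 4
  Vc8 vs Vc274: 7
  Vc8 vs Vc84: 2
  Vc378 vs Vc206: 11
  Vc378 vs Vc274: 10
  Vc378 vs Vc84: 8
  Vc206 vs Vc274: 8
  Vc206 vs Vc84: 5
  Vc274 vs Vc84: 9
The largest is 11, between Vc378 and Vc206.

11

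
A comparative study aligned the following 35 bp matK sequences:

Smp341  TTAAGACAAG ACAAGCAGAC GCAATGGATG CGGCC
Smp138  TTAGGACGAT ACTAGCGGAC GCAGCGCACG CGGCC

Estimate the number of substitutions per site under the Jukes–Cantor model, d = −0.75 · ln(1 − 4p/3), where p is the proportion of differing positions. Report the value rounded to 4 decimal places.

Differing sites — 4:A/G; 8:A/G; 10:G/T; 13:A/T; 17:A/G; 24:A/G; 25:T/C; 27:G/C; 29:T/C.
p = 9/35 = 0.257143.
d = −0.75 · ln(1 − (4/3)·0.257143) = −0.75 · ln(0.657143) = −0.75 · (-0.419854) = 0.3149.

0.3149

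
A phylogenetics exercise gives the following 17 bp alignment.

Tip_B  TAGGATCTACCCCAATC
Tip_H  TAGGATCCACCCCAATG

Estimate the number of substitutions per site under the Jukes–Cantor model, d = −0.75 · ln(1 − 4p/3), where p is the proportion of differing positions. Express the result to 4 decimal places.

Mismatches occur at site 8 (T→C), site 17 (C→G).
p = 2/17 = 0.117647.
d = −0.75 · ln(1 − (4/3)·0.117647) = −0.75 · ln(0.843137) = −0.75 · (-0.170626) = 0.1280.

0.1280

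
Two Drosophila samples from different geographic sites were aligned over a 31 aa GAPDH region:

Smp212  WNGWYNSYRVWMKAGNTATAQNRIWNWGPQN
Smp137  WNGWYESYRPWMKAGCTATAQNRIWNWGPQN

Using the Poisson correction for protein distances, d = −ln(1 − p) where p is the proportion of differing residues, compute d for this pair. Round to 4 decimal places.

The sequences differ at positions 6 (N/E), 10 (V/P), 16 (N/C).
p = 3/31 = 0.096774.
d = −ln(1 − 0.096774) = −ln(0.903226) = 0.1018.

0.1018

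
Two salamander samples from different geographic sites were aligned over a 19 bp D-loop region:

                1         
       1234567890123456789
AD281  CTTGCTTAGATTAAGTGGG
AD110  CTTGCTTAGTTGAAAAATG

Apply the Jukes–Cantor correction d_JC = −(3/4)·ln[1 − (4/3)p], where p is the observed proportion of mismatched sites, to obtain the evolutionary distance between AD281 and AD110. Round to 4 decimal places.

0.4099

Differing sites — 10:A/T; 12:T/G; 15:G/A; 16:T/A; 17:G/A; 18:G/T.
p = 6/19 = 0.315789.
d = −0.75 · ln(1 − (4/3)·0.315789) = −0.75 · ln(0.578948) = −0.75 · (-0.546543) = 0.4099.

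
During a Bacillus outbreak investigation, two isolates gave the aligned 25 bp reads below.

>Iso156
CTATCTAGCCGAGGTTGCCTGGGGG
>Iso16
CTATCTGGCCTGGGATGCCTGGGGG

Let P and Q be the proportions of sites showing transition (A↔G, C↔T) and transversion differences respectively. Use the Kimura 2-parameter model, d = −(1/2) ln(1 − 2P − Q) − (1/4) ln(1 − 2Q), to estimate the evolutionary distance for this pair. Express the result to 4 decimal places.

The sequences differ at positions 7 (A/G, transition), 11 (G/T, transversion), 12 (A/G, transition), 15 (T/A, transversion).
Of the 4 differences, 2 transitions and 2 transversions over 25 sites: P = 2/25 = 0.080000, Q = 2/25 = 0.080000.
d = −0.5·ln(0.760000) − 0.25·ln(0.840000) = −0.5·(-0.274437) − 0.25·(-0.174353) = 0.1808.

0.1808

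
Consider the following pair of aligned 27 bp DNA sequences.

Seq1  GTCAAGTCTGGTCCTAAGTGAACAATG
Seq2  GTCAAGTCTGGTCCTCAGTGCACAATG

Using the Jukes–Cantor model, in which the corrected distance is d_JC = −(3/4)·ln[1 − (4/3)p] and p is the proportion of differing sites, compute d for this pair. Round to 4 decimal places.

Differing sites — 16:A/C; 21:A/C.
p = 2/27 = 0.074074.
d = −0.75 · ln(1 − (4/3)·0.074074) = −0.75 · ln(0.901235) = −0.75 · (-0.103989) = 0.0780.

0.0780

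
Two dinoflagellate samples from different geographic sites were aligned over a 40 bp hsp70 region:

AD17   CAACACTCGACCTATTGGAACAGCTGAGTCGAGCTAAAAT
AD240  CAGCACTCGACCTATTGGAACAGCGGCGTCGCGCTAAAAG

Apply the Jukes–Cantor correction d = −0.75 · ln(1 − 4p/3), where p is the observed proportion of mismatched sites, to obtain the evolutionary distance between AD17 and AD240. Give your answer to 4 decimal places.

0.1367

Mismatches occur at site 3 (A/G), site 25 (T/G), site 27 (A/C), site 32 (A/C), site 40 (T/G).
p = 5/40 = 0.125000.
d = −0.75 · ln(1 − (4/3)·0.125000) = −0.75 · ln(0.833333) = −0.75 · (-0.182322) = 0.1367.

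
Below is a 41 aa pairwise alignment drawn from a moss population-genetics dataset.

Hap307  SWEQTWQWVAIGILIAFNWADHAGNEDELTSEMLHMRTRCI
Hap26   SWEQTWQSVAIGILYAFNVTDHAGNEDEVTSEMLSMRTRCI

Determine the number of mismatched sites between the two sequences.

6

Mismatches occur at site 8 (W→S), site 15 (I→Y), site 19 (W→V), site 20 (A→T), site 29 (L→V), site 35 (H→S).
That gives 6 mismatches out of 41 aligned sites, so the Hamming distance is 6.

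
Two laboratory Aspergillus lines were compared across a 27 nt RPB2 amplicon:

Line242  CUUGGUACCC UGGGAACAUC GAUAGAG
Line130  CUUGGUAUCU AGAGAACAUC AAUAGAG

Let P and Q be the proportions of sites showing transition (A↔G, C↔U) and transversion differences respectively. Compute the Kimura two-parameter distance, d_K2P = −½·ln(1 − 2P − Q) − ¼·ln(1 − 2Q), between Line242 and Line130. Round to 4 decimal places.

0.2220

The sequences differ at positions 8 (C/U, transition), 10 (C/U, transition), 11 (U/A, transversion), 13 (G/A, transition), 21 (G/A, transition).
Of the 5 differences, 4 transitions and 1 transversion over 27 sites: P = 4/27 = 0.148148, Q = 1/27 = 0.037037.
d = −0.5·ln(0.666667) − 0.25·ln(0.925926) = −0.5·(-0.405465) − 0.25·(-0.076961) = 0.2220.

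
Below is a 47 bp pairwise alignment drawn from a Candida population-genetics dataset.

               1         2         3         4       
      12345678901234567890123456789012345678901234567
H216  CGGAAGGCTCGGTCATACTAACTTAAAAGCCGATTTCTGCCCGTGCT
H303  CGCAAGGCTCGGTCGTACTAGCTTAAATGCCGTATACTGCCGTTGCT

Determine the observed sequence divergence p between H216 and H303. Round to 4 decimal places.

0.1915

Differing sites — 3:G/C; 15:A/G; 21:A/G; 28:A/T; 33:A/T; 34:T/A; 36:T/A; 42:C/G; 43:G/T.
There are 9 differences over 47 sites, so p = 9/47 = 0.1915.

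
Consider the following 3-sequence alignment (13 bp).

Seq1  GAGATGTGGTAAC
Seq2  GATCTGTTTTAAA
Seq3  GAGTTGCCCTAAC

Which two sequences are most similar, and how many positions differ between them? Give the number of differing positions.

4

Pairwise Hamming distances:
  Seq1 vs Seq2: 5
  Seq1 vs Seq3: 4
  Seq2 vs Seq3: 6
The smallest is 4, between Seq1 and Seq3.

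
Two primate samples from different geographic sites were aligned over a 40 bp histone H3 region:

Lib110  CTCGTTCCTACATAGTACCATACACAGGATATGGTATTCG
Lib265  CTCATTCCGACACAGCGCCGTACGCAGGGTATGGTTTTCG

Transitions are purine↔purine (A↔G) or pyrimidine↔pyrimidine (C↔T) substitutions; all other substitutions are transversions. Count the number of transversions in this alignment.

2

Differing sites — 4:G/A (Ti); 9:T/G (Tv); 13:T/C (Ti); 16:T/C (Ti); 17:A/G (Ti); 20:A/G (Ti); 24:A/G (Ti); 29:A/G (Ti); 36:A/T (Tv).
Of the 9 differences, 7 transitions and 2 transversions, so the answer is 2.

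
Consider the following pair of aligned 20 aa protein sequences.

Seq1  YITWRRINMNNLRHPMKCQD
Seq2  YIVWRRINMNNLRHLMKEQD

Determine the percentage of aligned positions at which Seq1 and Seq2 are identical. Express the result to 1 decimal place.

Differing sites — 3:T/V; 15:P/L; 18:C/E.
17 of the 20 sites match, so the percent identity is 17/20 × 100 = 85.0%.

85.0%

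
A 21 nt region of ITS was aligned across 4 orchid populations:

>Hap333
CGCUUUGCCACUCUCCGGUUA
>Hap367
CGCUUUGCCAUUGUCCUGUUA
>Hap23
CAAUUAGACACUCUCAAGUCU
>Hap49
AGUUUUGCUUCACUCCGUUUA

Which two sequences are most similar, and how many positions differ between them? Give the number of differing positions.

Pairwise Hamming distances:
  Hap333 vs Hap367: 3
  Hap333 vs Hap23: 8
  Hap333 vs Hap49: 6
  Hap367 vs Hap23: 10
  Hap367 vs Hap49: 9
  Hap23 vs Hap49: 13
The smallest is 3, between Hap333 and Hap367.

3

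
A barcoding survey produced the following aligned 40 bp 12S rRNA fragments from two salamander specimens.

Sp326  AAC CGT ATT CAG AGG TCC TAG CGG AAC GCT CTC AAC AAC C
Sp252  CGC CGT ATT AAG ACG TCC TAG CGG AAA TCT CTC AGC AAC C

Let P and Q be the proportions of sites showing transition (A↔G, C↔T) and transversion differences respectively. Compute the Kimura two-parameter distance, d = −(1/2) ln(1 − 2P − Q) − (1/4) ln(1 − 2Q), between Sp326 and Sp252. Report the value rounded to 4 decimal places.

Mismatches occur at site 1 (A/C, transversion), site 2 (A/G, transition), site 10 (C/A, transversion), site 14 (G/C, transversion), site 27 (C/A, transversion), site 28 (G/T, transversion), site 35 (A/G, transition).
Of the 7 differences, 2 transitions and 5 transversions over 40 sites: P = 2/40 = 0.050000, Q = 5/40 = 0.125000.
d = −0.5·ln(0.775000) − 0.25·ln(0.750000) = −0.5·(-0.254892) − 0.25·(-0.287682) = 0.1994.

0.1994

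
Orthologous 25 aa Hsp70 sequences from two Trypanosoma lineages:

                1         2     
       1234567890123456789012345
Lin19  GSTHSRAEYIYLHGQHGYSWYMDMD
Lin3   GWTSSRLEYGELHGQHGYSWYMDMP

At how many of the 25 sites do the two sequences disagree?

6

The sequences differ at positions 2 (S/W), 4 (H/S), 7 (A/L), 10 (I/G), 11 (Y/E), 25 (D/P).
That gives 6 mismatches out of 25 aligned sites, so the Hamming distance is 6.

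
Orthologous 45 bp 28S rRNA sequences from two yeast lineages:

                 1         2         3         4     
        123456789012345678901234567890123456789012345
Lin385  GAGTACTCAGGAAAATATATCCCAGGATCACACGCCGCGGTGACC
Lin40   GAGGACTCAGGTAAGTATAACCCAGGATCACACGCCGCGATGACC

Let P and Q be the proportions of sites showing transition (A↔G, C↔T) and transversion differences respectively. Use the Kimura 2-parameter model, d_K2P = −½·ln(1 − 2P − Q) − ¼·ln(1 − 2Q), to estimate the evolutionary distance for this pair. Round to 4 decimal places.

Differing sites — 4:T/G (Tv); 12:A/T (Tv); 15:A/G (Ti); 20:T/A (Tv); 40:G/A (Ti).
Of the 5 differences, 2 transitions and 3 transversions over 45 sites: P = 2/45 = 0.044444, Q = 3/45 = 0.066667.
d = −0.5·ln(0.844445) − 0.25·ln(0.866666) = −0.5·(-0.169076) − 0.25·(-0.143102) = 0.1203.

0.1203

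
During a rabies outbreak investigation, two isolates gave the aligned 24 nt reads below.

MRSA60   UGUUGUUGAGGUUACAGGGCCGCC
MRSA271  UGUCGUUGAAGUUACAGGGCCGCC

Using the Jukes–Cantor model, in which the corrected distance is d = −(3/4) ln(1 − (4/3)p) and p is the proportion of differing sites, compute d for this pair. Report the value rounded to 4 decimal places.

0.0883

Differing sites — 4:U/C; 10:G/A.
p = 2/24 = 0.083333.
d = −0.75 · ln(1 − (4/3)·0.083333) = −0.75 · ln(0.888889) = −0.75 · (-0.117783) = 0.0883.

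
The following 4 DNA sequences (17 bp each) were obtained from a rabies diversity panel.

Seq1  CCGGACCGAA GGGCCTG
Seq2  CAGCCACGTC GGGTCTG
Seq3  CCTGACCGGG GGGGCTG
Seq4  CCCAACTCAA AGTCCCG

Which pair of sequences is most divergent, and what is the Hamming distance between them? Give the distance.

13

Pairwise Hamming distances:
  Seq1 vs Seq2: 7
  Seq1 vs Seq3: 4
  Seq1 vs Seq4: 7
  Seq2 vs Seq3: 8
  Seq2 vs Seq4: 13
  Seq3 vs Seq4: 10
The largest is 13, between Seq2 and Seq4.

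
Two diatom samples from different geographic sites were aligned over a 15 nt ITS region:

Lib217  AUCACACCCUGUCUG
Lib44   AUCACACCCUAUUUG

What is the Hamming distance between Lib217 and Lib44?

2

The sequences differ at positions 11 (G/A), 13 (C/U).
That gives 2 mismatches out of 15 aligned sites, so the Hamming distance is 2.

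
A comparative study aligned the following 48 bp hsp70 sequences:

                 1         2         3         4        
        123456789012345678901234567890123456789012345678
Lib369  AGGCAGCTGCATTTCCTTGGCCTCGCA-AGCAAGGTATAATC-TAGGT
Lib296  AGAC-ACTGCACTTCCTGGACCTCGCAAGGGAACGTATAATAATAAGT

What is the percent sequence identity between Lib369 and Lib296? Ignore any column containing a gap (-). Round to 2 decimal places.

Excluding the 3 gap columns leaves 45 comparable sites.
Differing sites — 3:G/A; 6:G/A; 12:T/C; 18:T/G; 20:G/A; 29:A/G; 31:C/G; 34:G/C; 42:C/A; 46:G/A.
35 of the 45 comparable sites match, so the percent identity is 35/45 × 100 = 77.78%.

77.78%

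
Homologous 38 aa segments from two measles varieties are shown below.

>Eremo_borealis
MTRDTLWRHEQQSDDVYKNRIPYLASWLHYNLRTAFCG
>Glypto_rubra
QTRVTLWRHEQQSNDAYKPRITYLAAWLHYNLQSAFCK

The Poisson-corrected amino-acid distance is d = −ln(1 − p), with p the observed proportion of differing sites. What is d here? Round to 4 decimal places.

0.3054

Differing sites — 1:M/Q; 4:D/V; 14:D/N; 16:V/A; 19:N/P; 22:P/T; 26:S/A; 33:R/Q; 34:T/S; 38:G/K.
p = 10/38 = 0.263158.
d = −ln(1 − 0.263158) = −ln(0.736842) = 0.3054.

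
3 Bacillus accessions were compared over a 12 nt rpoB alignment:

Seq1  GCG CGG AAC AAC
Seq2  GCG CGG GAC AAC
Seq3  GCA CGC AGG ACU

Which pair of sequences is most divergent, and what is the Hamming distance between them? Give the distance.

7

Pairwise Hamming distances:
  Seq1 vs Seq2: 1
  Seq1 vs Seq3: 6
  Seq2 vs Seq3: 7
The largest is 7, between Seq2 and Seq3.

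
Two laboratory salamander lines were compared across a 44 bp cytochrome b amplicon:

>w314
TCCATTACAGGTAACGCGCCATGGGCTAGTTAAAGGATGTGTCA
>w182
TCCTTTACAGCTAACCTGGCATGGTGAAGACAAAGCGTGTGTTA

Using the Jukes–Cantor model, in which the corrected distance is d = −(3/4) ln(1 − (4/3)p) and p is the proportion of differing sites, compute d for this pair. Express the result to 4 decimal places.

Differing sites — 4:A/T; 11:G/C; 16:G/C; 17:C/T; 19:C/G; 25:G/T; 26:C/G; 27:T/A; 30:T/A; 31:T/C; 36:G/C; 37:A/G; 43:C/T.
p = 13/44 = 0.295455.
d = −0.75 · ln(1 − (4/3)·0.295455) = −0.75 · ln(0.606060) = −0.75 · (-0.500776) = 0.3756.

0.3756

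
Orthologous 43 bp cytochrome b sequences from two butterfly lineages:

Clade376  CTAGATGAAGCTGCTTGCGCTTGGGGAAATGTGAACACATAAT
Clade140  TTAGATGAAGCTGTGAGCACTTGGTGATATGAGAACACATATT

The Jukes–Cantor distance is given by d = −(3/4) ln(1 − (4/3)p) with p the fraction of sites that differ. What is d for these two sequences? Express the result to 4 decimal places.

0.2454

The sequences differ at positions 1 (C/T), 14 (C/T), 15 (T/G), 16 (T/A), 19 (G/A), 25 (G/T), 28 (A/T), 32 (T/A), 42 (A/T).
p = 9/43 = 0.209302.
d = −0.75 · ln(1 − (4/3)·0.209302) = −0.75 · ln(0.720931) = −0.75 · (-0.327212) = 0.2454.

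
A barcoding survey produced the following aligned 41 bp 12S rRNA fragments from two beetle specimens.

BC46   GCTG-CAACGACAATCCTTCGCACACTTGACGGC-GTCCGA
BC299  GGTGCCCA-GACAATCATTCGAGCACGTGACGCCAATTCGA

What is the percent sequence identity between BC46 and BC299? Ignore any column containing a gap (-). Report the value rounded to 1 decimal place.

Excluding the 3 gap columns leaves 38 comparable sites.
Mismatches occur at site 2 (C/G), site 7 (A/C), site 17 (C/A), site 22 (C/A), site 23 (A/G), site 27 (T/G), site 33 (G/C), site 36 (G/A), site 38 (C/T).
29 of the 38 comparable sites match, so the percent identity is 29/38 × 100 = 76.3%.

76.3%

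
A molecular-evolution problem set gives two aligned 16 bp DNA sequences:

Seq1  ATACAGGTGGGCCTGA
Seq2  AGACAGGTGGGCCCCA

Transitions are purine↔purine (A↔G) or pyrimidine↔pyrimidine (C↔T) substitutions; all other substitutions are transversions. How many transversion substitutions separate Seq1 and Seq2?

Differing sites — 2:T/G (Tv); 14:T/C (Ti); 15:G/C (Tv).
Of the 3 differences, 1 transition and 2 transversions, so the answer is 2.

2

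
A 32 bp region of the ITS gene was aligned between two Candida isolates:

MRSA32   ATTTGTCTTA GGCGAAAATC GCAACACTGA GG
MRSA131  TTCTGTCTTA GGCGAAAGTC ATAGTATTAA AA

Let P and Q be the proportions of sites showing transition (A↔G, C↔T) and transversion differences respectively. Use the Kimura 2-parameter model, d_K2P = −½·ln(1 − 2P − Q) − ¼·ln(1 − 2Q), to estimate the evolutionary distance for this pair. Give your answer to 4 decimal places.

0.5501

Mismatches occur at site 1 (A/T, transversion), site 3 (T/C, transition), site 18 (A/G, transition), site 21 (G/A, transition), site 22 (C/T, transition), site 24 (A/G, transition), site 25 (C/T, transition), site 27 (C/T, transition), site 29 (G/A, transition), site 31 (G/A, transition), site 32 (G/A, transition).
Of the 11 differences, 10 transitions and 1 transversion over 32 sites: P = 10/32 = 0.312500, Q = 1/32 = 0.031250.
d = −0.5·ln(0.343750) − 0.25·ln(0.937500) = −0.5·(-1.067841) − 0.25·(-0.064539) = 0.5501.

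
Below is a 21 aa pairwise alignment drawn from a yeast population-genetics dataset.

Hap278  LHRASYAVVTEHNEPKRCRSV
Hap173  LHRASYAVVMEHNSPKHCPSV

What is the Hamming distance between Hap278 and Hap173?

4

Differing sites — 10:T/M; 14:E/S; 17:R/H; 19:R/P.
That gives 4 mismatches out of 21 aligned sites, so the Hamming distance is 4.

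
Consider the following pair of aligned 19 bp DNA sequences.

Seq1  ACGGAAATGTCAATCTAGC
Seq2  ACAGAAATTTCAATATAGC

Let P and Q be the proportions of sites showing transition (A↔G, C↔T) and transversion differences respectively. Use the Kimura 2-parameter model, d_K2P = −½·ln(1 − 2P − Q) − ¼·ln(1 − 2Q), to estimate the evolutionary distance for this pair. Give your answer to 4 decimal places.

The sequences differ at positions 3 (G/A, transition), 9 (G/T, transversion), 15 (C/A, transversion).
Of the 3 differences, 1 transition and 2 transversions over 19 sites: P = 1/19 = 0.052632, Q = 2/19 = 0.105263.
d = −0.5·ln(0.789473) − 0.25·ln(0.789474) = −0.5·(-0.236390) − 0.25·(-0.236388) = 0.1773.

0.1773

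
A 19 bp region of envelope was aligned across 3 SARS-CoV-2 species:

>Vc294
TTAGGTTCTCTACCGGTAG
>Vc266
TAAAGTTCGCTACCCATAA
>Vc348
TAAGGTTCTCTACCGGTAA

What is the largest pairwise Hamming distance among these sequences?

Pairwise Hamming distances:
  Vc294 vs Vc266: 6
  Vc294 vs Vc348: 2
  Vc266 vs Vc348: 4
The largest is 6, between Vc294 and Vc266.

6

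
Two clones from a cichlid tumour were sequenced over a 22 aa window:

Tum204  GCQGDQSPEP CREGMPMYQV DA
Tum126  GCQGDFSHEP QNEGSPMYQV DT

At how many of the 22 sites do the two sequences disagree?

6

Differing sites — 6:Q/F; 8:P/H; 11:C/Q; 12:R/N; 15:M/S; 22:A/T.
That gives 6 mismatches out of 22 aligned sites, so the Hamming distance is 6.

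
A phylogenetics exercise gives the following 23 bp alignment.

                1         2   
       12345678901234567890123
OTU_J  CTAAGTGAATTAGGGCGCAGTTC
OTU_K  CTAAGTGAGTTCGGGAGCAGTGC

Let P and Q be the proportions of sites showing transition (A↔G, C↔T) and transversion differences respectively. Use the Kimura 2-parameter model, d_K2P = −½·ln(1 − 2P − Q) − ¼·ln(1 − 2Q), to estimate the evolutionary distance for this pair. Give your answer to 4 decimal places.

Mismatches occur at site 9 (A→G, transition), site 12 (A→C, transversion), site 16 (C→A, transversion), site 22 (T→G, transversion).
Of the 4 differences, 1 transition and 3 transversions over 23 sites: P = 1/23 = 0.043478, Q = 3/23 = 0.130435.
d = −0.5·ln(0.782609) − 0.25·ln(0.739130) = −0.5·(-0.245122) − 0.25·(-0.302281) = 0.1981.

0.1981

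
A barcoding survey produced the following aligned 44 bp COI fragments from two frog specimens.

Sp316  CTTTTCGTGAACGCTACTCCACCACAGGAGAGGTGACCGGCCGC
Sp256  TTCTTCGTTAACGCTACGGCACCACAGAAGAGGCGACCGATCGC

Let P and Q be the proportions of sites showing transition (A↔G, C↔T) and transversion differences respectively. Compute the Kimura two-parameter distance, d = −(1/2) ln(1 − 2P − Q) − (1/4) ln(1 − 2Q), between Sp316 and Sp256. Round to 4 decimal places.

The sequences differ at positions 1 (C/T, transition), 3 (T/C, transition), 9 (G/T, transversion), 18 (T/G, transversion), 19 (C/G, transversion), 28 (G/A, transition), 34 (T/C, transition), 40 (G/A, transition), 41 (C/T, transition).
Of the 9 differences, 6 transitions and 3 transversions over 44 sites: P = 6/44 = 0.136364, Q = 3/44 = 0.068182.
d = −0.5·ln(0.659090) − 0.25·ln(0.863636) = −0.5·(-0.416895) − 0.25·(-0.146604) = 0.2451.

0.2451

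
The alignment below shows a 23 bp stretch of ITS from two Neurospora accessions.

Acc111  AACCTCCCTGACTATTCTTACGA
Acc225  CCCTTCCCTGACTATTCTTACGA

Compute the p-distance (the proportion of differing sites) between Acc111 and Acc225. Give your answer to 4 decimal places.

0.1304

Mismatches occur at site 1 (A/C), site 2 (A/C), site 4 (C/T).
There are 3 differences over 23 sites, so p = 3/23 = 0.1304.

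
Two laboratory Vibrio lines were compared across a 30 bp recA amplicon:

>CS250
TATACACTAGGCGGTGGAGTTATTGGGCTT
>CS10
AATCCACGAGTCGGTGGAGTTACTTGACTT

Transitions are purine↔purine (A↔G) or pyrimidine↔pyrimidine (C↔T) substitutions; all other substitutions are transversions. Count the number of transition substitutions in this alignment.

Differing sites — 1:T/A (Tv); 4:A/C (Tv); 8:T/G (Tv); 11:G/T (Tv); 23:T/C (Ti); 25:G/T (Tv); 27:G/A (Ti).
Of the 7 differences, 2 transitions and 5 transversions, so the answer is 2.

2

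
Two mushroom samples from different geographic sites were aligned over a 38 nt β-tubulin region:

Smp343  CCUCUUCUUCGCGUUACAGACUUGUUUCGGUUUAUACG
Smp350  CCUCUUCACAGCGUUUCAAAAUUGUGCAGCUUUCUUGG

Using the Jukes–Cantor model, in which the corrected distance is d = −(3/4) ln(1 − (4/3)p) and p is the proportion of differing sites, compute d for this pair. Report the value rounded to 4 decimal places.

The sequences differ at positions 8 (U/A), 9 (U/C), 10 (C/A), 16 (A/U), 19 (G/A), 21 (C/A), 26 (U/G), 27 (U/C), 28 (C/A), 30 (G/C), 34 (A/C), 36 (A/U), 37 (C/G).
p = 13/38 = 0.342105.
d = −0.75 · ln(1 − (4/3)·0.342105) = −0.75 · ln(0.543860) = −0.75 · (-0.609063) = 0.4568.

0.4568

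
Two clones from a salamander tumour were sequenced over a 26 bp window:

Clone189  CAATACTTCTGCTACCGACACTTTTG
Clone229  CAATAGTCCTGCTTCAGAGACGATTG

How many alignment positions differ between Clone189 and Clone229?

7

Differing sites — 6:C/G; 8:T/C; 14:A/T; 16:C/A; 19:C/G; 22:T/G; 23:T/A.
That gives 7 mismatches out of 26 aligned sites, so the Hamming distance is 7.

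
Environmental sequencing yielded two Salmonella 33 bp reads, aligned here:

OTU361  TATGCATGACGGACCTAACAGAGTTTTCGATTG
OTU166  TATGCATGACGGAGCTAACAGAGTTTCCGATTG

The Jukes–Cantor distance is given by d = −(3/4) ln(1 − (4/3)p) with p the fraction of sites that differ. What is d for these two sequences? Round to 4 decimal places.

0.0632

Differing sites — 14:C/G; 27:T/C.
p = 2/33 = 0.060606.
d = −0.75 · ln(1 − (4/3)·0.060606) = −0.75 · ln(0.919192) = −0.75 · (-0.084260) = 0.0632.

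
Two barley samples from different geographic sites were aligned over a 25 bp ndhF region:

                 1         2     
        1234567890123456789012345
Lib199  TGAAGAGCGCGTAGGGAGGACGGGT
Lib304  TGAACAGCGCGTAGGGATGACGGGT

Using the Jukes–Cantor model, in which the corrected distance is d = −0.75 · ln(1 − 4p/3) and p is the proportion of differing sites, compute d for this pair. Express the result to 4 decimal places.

The sequences differ at positions 5 (G/C), 18 (G/T).
p = 2/25 = 0.080000.
d = −0.75 · ln(1 − (4/3)·0.080000) = −0.75 · ln(0.893333) = −0.75 · (-0.112796) = 0.0846.

0.0846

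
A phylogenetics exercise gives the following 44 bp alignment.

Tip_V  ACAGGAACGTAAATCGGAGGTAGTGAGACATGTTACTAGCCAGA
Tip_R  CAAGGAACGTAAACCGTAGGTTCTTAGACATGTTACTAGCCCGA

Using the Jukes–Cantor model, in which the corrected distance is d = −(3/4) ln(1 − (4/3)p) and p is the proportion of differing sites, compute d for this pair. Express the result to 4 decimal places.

The sequences differ at positions 1 (A/C), 2 (C/A), 14 (T/C), 17 (G/T), 22 (A/T), 23 (G/C), 25 (G/T), 42 (A/C).
p = 8/44 = 0.181818.
d = −0.75 · ln(1 − (4/3)·0.181818) = −0.75 · ln(0.757576) = −0.75 · (-0.277631) = 0.2082.

0.2082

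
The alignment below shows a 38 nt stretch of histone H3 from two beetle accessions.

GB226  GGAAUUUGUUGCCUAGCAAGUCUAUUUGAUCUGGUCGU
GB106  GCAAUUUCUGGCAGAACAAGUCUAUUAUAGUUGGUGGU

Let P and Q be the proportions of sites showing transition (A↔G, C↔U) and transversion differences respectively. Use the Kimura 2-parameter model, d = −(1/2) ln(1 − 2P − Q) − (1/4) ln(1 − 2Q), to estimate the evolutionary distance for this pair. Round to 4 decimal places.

0.3698

Differing sites — 2:G/C (Tv); 8:G/C (Tv); 10:U/G (Tv); 13:C/A (Tv); 14:U/G (Tv); 16:G/A (Ti); 27:U/A (Tv); 28:G/U (Tv); 30:U/G (Tv); 31:C/U (Ti); 36:C/G (Tv).
Of the 11 differences, 2 transitions and 9 transversions over 38 sites: P = 2/38 = 0.052632, Q = 9/38 = 0.236842.
d = −0.5·ln(0.657894) − 0.25·ln(0.526316) = −0.5·(-0.418711) − 0.25·(-0.641853) = 0.3698.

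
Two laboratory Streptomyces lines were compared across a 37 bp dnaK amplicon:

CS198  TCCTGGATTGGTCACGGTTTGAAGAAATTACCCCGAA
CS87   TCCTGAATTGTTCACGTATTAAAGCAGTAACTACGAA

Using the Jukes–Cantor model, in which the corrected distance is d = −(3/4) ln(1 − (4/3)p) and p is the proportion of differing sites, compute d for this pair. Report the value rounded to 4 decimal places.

0.3351

Differing sites — 6:G/A; 11:G/T; 17:G/T; 18:T/A; 21:G/A; 25:A/C; 27:A/G; 29:T/A; 32:C/T; 33:C/A.
p = 10/37 = 0.270270.
d = −0.75 · ln(1 − (4/3)·0.270270) = −0.75 · ln(0.639640) = −0.75 · (-0.446850) = 0.3351.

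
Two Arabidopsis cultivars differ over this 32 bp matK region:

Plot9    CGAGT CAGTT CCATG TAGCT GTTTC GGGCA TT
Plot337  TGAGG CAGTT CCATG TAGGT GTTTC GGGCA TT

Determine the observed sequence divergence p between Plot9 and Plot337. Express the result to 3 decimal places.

Differing sites — 1:C/T; 5:T/G; 19:C/G.
There are 3 differences over 32 sites, so p = 3/32 = 0.094.

0.094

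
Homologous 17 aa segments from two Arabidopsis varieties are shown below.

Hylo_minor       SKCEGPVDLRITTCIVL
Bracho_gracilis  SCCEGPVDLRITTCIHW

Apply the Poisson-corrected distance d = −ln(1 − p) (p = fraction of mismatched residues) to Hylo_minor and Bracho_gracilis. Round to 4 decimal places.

Differing sites — 2:K/C; 16:V/H; 17:L/W.
p = 3/17 = 0.176471.
d = −ln(1 − 0.176471) = −ln(0.823529) = 0.1942.

0.1942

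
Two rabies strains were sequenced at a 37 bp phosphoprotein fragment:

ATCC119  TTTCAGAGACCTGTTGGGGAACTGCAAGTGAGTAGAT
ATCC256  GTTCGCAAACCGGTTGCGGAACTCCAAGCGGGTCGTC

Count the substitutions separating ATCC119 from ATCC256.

Mismatches occur at site 1 (T↔G), site 5 (A↔G), site 6 (G↔C), site 8 (G↔A), site 12 (T↔G), site 17 (G↔C), site 24 (G↔C), site 29 (T↔C), site 31 (A↔G), site 34 (A↔C), site 36 (A↔T), site 37 (T↔C).
That gives 12 mismatches out of 37 aligned sites, so the Hamming distance is 12.

12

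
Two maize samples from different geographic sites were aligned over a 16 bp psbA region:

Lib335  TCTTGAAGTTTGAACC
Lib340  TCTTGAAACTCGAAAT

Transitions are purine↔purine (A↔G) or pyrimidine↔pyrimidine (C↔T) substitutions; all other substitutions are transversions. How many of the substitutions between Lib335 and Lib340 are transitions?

The sequences differ at positions 8 (G/A, transition), 9 (T/C, transition), 11 (T/C, transition), 15 (C/A, transversion), 16 (C/T, transition).
Of the 5 differences, 4 transitions and 1 transversion, so the answer is 4.

4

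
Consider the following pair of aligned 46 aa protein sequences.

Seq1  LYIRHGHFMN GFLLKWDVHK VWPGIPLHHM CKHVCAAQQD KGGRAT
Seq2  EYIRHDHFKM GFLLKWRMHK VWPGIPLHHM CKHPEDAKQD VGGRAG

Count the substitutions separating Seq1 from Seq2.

The sequences differ at positions 1 (L/E), 6 (G/D), 9 (M/K), 10 (N/M), 17 (D/R), 18 (V/M), 34 (V/P), 35 (C/E), 36 (A/D), 38 (Q/K), 41 (K/V), 46 (T/G).
That gives 12 mismatches out of 46 aligned sites, so the Hamming distance is 12.

12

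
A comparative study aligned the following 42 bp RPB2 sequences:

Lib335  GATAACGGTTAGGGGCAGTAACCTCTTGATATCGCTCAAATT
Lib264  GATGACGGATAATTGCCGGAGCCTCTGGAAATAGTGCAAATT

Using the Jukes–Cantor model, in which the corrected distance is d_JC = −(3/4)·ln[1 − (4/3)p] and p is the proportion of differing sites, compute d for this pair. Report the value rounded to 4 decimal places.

The sequences differ at positions 4 (A/G), 9 (T/A), 12 (G/A), 13 (G/T), 14 (G/T), 17 (A/C), 19 (T/G), 21 (A/G), 27 (T/G), 30 (T/A), 33 (C/A), 35 (C/T), 36 (T/G).
p = 13/42 = 0.309524.
d = −0.75 · ln(1 − (4/3)·0.309524) = −0.75 · ln(0.587301) = −0.75 · (-0.532218) = 0.3992.

0.3992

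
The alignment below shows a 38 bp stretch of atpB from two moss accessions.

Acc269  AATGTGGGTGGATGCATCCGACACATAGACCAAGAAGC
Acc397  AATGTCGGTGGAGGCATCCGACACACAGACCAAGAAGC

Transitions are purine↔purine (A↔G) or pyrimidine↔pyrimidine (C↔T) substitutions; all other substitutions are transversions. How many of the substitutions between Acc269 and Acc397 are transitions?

1

Differing sites — 6:G/C (Tv); 13:T/G (Tv); 26:T/C (Ti).
Of the 3 differences, 1 transition and 2 transversions, so the answer is 1.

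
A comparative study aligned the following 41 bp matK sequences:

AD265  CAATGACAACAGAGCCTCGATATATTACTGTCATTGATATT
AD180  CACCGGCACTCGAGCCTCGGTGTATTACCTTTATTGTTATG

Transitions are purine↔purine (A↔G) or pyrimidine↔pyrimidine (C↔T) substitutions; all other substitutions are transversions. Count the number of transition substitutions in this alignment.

7

Mismatches occur at site 3 (A→C, transversion), site 4 (T→C, transition), site 6 (A→G, transition), site 9 (A→C, transversion), site 10 (C→T, transition), site 11 (A→C, transversion), site 20 (A→G, transition), site 22 (A→G, transition), site 29 (T→C, transition), site 30 (G→T, transversion), site 32 (C→T, transition), site 37 (A→T, transversion), site 41 (T→G, transversion).
Of the 13 differences, 7 transitions and 6 transversions, so the answer is 7.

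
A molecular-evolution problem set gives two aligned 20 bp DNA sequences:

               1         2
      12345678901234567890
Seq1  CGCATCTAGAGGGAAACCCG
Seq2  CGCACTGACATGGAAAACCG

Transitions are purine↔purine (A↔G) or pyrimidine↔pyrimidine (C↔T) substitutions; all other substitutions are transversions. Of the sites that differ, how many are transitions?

Differing sites — 5:T/C (Ti); 6:C/T (Ti); 7:T/G (Tv); 9:G/C (Tv); 11:G/T (Tv); 17:C/A (Tv).
Of the 6 differences, 2 transitions and 4 transversions, so the answer is 2.

2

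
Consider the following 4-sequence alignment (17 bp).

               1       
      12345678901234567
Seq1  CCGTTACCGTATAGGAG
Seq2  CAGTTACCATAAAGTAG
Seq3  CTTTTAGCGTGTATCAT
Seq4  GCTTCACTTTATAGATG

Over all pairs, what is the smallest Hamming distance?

Pairwise Hamming distances:
  Seq1 vs Seq2: 4
  Seq1 vs Seq3: 7
  Seq1 vs Seq4: 7
  Seq2 vs Seq3: 9
  Seq2 vs Seq4: 9
  Seq3 vs Seq4: 11
The smallest is 4, between Seq1 and Seq2.

4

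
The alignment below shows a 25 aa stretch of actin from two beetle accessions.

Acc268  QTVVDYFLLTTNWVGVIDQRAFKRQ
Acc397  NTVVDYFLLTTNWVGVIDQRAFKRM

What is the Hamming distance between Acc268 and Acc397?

2

The sequences differ at positions 1 (Q/N), 25 (Q/M).
That gives 2 mismatches out of 25 aligned sites, so the Hamming distance is 2.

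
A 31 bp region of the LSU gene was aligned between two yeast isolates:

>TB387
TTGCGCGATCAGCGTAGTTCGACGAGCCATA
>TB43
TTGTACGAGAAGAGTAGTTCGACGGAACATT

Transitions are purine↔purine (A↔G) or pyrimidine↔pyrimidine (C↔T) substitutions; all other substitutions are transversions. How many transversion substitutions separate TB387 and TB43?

The sequences differ at positions 4 (C/T, transition), 5 (G/A, transition), 9 (T/G, transversion), 10 (C/A, transversion), 13 (C/A, transversion), 25 (A/G, transition), 26 (G/A, transition), 27 (C/A, transversion), 31 (A/T, transversion).
Of the 9 differences, 4 transitions and 5 transversions, so the answer is 5.

5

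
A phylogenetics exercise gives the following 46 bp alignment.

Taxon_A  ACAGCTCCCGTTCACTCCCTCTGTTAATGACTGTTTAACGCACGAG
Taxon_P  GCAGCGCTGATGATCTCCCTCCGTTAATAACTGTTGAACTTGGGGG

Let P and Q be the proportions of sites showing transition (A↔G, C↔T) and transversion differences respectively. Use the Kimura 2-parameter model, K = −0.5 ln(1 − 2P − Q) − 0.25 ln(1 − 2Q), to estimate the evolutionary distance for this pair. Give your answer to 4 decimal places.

Differing sites — 1:A/G (Ti); 6:T/G (Tv); 8:C/T (Ti); 9:C/G (Tv); 10:G/A (Ti); 12:T/G (Tv); 13:C/A (Tv); 14:A/T (Tv); 22:T/C (Ti); 29:G/A (Ti); 36:T/G (Tv); 40:G/T (Tv); 41:C/T (Ti); 42:A/G (Ti); 43:C/G (Tv); 45:A/G (Ti).
Of the 16 differences, 8 transitions and 8 transversions over 46 sites: P = 8/46 = 0.173913, Q = 8/46 = 0.173913.
d = −0.5·ln(0.478261) − 0.25·ln(0.652174) = −0.5·(-0.737599) − 0.25·(-0.427444) = 0.4757.

0.4757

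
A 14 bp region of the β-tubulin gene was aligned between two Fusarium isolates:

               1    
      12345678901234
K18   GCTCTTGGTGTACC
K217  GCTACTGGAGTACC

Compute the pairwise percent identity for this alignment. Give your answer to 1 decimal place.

Mismatches occur at site 4 (C↔A), site 5 (T↔C), site 9 (T↔A).
11 of the 14 sites match, so the percent identity is 11/14 × 100 = 78.6%.

78.6%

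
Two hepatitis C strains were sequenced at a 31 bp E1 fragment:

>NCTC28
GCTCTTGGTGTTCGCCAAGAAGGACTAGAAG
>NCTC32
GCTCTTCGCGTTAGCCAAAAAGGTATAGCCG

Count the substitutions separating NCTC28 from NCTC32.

Mismatches occur at site 7 (G/C), site 9 (T/C), site 13 (C/A), site 19 (G/A), site 24 (A/T), site 25 (C/A), site 29 (A/C), site 30 (A/C).
That gives 8 mismatches out of 31 aligned sites, so the Hamming distance is 8.

8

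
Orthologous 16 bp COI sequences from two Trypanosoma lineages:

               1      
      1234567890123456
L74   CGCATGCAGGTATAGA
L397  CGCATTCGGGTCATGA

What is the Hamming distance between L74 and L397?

5

Differing sites — 6:G/T; 8:A/G; 12:A/C; 13:T/A; 14:A/T.
That gives 5 mismatches out of 16 aligned sites, so the Hamming distance is 5.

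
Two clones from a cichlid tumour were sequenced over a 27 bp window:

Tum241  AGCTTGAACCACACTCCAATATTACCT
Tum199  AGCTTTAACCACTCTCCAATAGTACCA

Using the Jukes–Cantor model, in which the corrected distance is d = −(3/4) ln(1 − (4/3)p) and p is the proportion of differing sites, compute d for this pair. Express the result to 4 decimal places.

0.1650

Mismatches occur at site 6 (G↔T), site 13 (A↔T), site 22 (T↔G), site 27 (T↔A).
p = 4/27 = 0.148148.
d = −0.75 · ln(1 − (4/3)·0.148148) = −0.75 · ln(0.802469) = −0.75 · (-0.220062) = 0.1650.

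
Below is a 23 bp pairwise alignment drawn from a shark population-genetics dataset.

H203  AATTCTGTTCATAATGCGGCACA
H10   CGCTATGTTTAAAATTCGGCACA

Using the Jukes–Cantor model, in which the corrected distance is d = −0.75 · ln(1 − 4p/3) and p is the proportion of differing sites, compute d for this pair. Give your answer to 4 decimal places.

0.3904

Mismatches occur at site 1 (A/C), site 2 (A/G), site 3 (T/C), site 5 (C/A), site 10 (C/T), site 12 (T/A), site 16 (G/T).
p = 7/23 = 0.304348.
d = −0.75 · ln(1 − (4/3)·0.304348) = −0.75 · ln(0.594203) = −0.75 · (-0.520534) = 0.3904.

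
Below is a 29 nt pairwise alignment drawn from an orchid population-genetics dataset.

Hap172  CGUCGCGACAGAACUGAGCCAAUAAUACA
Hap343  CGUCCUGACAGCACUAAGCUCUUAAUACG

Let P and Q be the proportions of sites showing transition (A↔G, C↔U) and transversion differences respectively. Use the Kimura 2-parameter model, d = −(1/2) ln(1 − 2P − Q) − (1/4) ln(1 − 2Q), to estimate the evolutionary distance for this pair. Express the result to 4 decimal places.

0.3477

The sequences differ at positions 5 (G/C, transversion), 6 (C/U, transition), 12 (A/C, transversion), 16 (G/A, transition), 20 (C/U, transition), 21 (A/C, transversion), 22 (A/U, transversion), 29 (A/G, transition).
Of the 8 differences, 4 transitions and 4 transversions over 29 sites: P = 4/29 = 0.137931, Q = 4/29 = 0.137931.
d = −0.5·ln(0.586207) − 0.25·ln(0.724138) = −0.5·(-0.534082) − 0.25·(-0.322773) = 0.3477.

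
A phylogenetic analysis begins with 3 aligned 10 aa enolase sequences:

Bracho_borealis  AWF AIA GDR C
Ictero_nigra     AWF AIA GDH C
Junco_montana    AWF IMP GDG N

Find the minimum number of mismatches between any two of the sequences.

Pairwise Hamming distances:
  Bracho_borealis vs Ictero_nigra: 1
  Bracho_borealis vs Junco_montana: 5
  Ictero_nigra vs Junco_montana: 5
The smallest is 1, between Bracho_borealis and Ictero_nigra.

1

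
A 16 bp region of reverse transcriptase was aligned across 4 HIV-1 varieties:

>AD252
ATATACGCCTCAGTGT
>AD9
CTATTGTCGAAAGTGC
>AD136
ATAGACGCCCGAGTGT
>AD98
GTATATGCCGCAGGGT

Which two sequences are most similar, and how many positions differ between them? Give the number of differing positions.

3

Pairwise Hamming distances:
  AD252 vs AD9: 8
  AD252 vs AD136: 3
  AD252 vs AD98: 4
  AD9 vs AD136: 9
  AD9 vs AD98: 9
  AD136 vs AD98: 6
The smallest is 3, between AD252 and AD136.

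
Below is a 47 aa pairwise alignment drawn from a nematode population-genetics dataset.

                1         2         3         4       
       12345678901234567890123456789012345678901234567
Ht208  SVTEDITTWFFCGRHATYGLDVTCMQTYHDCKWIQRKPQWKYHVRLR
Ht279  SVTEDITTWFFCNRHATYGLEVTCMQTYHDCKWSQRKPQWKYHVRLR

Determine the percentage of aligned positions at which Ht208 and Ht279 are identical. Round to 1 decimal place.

93.6%

Mismatches occur at site 13 (G→N), site 21 (D→E), site 34 (I→S).
44 of the 47 sites match, so the percent identity is 44/47 × 100 = 93.6%.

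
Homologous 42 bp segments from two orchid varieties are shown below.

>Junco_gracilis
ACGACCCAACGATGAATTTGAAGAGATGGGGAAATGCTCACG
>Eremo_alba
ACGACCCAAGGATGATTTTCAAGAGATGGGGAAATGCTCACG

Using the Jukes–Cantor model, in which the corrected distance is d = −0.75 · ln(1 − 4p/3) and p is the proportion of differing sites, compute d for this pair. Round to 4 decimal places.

The sequences differ at positions 10 (C/G), 16 (A/T), 20 (G/C).
p = 3/42 = 0.071429.
d = −0.75 · ln(1 − (4/3)·0.071429) = −0.75 · ln(0.904761) = −0.75 · (-0.100084) = 0.0751.

0.0751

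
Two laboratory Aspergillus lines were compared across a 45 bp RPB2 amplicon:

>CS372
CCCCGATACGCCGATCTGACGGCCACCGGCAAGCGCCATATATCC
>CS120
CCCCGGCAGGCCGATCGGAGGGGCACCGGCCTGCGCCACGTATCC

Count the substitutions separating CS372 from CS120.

Mismatches occur at site 6 (A/G), site 7 (T/C), site 9 (C/G), site 17 (T/G), site 20 (C/G), site 23 (C/G), site 31 (A/C), site 32 (A/T), site 39 (T/C), site 40 (A/G).
That gives 10 mismatches out of 45 aligned sites, so the Hamming distance is 10.

10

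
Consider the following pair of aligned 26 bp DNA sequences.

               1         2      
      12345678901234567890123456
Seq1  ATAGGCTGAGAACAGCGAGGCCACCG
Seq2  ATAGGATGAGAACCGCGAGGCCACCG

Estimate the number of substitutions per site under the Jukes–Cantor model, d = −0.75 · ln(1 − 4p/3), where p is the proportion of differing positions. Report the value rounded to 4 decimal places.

Mismatches occur at site 6 (C/A), site 14 (A/C).
p = 2/26 = 0.076923.
d = −0.75 · ln(1 − (4/3)·0.076923) = −0.75 · ln(0.897436) = −0.75 · (-0.108213) = 0.0812.

0.0812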